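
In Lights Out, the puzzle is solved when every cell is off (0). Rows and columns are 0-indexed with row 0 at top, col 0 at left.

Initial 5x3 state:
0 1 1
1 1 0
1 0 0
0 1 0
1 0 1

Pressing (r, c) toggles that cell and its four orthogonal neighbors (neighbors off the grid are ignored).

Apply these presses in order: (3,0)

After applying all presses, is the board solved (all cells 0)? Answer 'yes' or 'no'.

Answer: no

Derivation:
After press 1 at (3,0):
0 1 1
1 1 0
0 0 0
1 0 0
0 0 1

Lights still on: 6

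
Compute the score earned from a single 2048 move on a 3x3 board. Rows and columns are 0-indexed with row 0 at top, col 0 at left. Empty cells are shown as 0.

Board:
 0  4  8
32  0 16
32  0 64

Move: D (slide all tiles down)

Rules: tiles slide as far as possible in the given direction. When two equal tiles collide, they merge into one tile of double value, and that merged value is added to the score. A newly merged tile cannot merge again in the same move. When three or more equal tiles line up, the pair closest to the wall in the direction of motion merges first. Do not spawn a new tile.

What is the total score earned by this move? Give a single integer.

Answer: 64

Derivation:
Slide down:
col 0: [0, 32, 32] -> [0, 0, 64]  score +64 (running 64)
col 1: [4, 0, 0] -> [0, 0, 4]  score +0 (running 64)
col 2: [8, 16, 64] -> [8, 16, 64]  score +0 (running 64)
Board after move:
 0  0  8
 0  0 16
64  4 64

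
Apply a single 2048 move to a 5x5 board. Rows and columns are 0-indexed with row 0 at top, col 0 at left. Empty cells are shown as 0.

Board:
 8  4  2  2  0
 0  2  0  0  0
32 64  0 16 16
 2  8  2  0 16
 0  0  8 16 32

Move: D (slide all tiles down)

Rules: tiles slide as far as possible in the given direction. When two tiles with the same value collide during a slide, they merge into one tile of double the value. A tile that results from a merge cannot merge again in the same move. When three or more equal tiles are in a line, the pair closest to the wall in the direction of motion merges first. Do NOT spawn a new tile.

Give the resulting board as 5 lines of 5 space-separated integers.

Answer:  0  0  0  0  0
 0  4  0  0  0
 8  2  0  0  0
32 64  4  2 32
 2  8  8 32 32

Derivation:
Slide down:
col 0: [8, 0, 32, 2, 0] -> [0, 0, 8, 32, 2]
col 1: [4, 2, 64, 8, 0] -> [0, 4, 2, 64, 8]
col 2: [2, 0, 0, 2, 8] -> [0, 0, 0, 4, 8]
col 3: [2, 0, 16, 0, 16] -> [0, 0, 0, 2, 32]
col 4: [0, 0, 16, 16, 32] -> [0, 0, 0, 32, 32]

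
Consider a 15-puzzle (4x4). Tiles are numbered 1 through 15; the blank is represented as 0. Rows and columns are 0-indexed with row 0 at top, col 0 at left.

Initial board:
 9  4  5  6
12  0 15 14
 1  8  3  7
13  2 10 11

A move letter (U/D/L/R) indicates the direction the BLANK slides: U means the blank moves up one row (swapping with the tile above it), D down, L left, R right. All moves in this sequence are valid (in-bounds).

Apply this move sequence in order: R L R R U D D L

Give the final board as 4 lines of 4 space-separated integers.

After move 1 (R):
 9  4  5  6
12 15  0 14
 1  8  3  7
13  2 10 11

After move 2 (L):
 9  4  5  6
12  0 15 14
 1  8  3  7
13  2 10 11

After move 3 (R):
 9  4  5  6
12 15  0 14
 1  8  3  7
13  2 10 11

After move 4 (R):
 9  4  5  6
12 15 14  0
 1  8  3  7
13  2 10 11

After move 5 (U):
 9  4  5  0
12 15 14  6
 1  8  3  7
13  2 10 11

After move 6 (D):
 9  4  5  6
12 15 14  0
 1  8  3  7
13  2 10 11

After move 7 (D):
 9  4  5  6
12 15 14  7
 1  8  3  0
13  2 10 11

After move 8 (L):
 9  4  5  6
12 15 14  7
 1  8  0  3
13  2 10 11

Answer:  9  4  5  6
12 15 14  7
 1  8  0  3
13  2 10 11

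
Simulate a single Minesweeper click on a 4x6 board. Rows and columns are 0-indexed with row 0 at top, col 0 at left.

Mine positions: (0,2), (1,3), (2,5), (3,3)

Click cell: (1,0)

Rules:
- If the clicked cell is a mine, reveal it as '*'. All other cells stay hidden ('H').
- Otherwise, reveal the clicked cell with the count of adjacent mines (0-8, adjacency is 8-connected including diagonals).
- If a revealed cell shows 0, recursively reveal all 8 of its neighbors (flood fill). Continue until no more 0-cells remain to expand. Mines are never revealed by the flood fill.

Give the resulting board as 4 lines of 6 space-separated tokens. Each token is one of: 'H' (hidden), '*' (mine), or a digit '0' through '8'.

0 1 H H H H
0 1 2 H H H
0 0 2 H H H
0 0 1 H H H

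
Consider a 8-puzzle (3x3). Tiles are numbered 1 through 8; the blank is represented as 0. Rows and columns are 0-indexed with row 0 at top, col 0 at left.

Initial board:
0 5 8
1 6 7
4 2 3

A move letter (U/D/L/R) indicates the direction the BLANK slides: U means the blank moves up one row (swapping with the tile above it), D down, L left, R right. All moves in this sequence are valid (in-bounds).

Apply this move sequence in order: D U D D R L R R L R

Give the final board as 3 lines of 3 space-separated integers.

After move 1 (D):
1 5 8
0 6 7
4 2 3

After move 2 (U):
0 5 8
1 6 7
4 2 3

After move 3 (D):
1 5 8
0 6 7
4 2 3

After move 4 (D):
1 5 8
4 6 7
0 2 3

After move 5 (R):
1 5 8
4 6 7
2 0 3

After move 6 (L):
1 5 8
4 6 7
0 2 3

After move 7 (R):
1 5 8
4 6 7
2 0 3

After move 8 (R):
1 5 8
4 6 7
2 3 0

After move 9 (L):
1 5 8
4 6 7
2 0 3

After move 10 (R):
1 5 8
4 6 7
2 3 0

Answer: 1 5 8
4 6 7
2 3 0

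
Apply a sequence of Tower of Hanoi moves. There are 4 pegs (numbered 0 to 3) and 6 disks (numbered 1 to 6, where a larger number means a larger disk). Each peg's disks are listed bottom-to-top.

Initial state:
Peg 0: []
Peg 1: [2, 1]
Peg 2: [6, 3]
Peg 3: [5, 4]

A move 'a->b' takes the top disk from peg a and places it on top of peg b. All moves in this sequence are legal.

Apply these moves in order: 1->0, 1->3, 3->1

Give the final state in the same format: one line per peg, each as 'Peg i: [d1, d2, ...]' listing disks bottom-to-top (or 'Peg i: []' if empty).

Answer: Peg 0: [1]
Peg 1: [2]
Peg 2: [6, 3]
Peg 3: [5, 4]

Derivation:
After move 1 (1->0):
Peg 0: [1]
Peg 1: [2]
Peg 2: [6, 3]
Peg 3: [5, 4]

After move 2 (1->3):
Peg 0: [1]
Peg 1: []
Peg 2: [6, 3]
Peg 3: [5, 4, 2]

After move 3 (3->1):
Peg 0: [1]
Peg 1: [2]
Peg 2: [6, 3]
Peg 3: [5, 4]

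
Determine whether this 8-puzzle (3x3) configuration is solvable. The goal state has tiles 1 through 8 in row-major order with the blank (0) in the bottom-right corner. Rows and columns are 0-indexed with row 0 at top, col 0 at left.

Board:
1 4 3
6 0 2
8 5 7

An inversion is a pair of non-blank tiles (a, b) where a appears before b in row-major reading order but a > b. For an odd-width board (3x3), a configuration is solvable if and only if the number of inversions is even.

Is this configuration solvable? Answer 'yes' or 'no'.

Inversions (pairs i<j in row-major order where tile[i] > tile[j] > 0): 7
7 is odd, so the puzzle is not solvable.

Answer: no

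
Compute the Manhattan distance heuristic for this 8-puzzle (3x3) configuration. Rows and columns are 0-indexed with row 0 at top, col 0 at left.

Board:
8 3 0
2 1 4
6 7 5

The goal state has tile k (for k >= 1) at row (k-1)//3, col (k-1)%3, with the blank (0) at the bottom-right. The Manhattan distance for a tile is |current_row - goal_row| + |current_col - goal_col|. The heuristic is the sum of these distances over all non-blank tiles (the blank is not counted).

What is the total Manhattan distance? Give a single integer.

Tile 8: at (0,0), goal (2,1), distance |0-2|+|0-1| = 3
Tile 3: at (0,1), goal (0,2), distance |0-0|+|1-2| = 1
Tile 2: at (1,0), goal (0,1), distance |1-0|+|0-1| = 2
Tile 1: at (1,1), goal (0,0), distance |1-0|+|1-0| = 2
Tile 4: at (1,2), goal (1,0), distance |1-1|+|2-0| = 2
Tile 6: at (2,0), goal (1,2), distance |2-1|+|0-2| = 3
Tile 7: at (2,1), goal (2,0), distance |2-2|+|1-0| = 1
Tile 5: at (2,2), goal (1,1), distance |2-1|+|2-1| = 2
Sum: 3 + 1 + 2 + 2 + 2 + 3 + 1 + 2 = 16

Answer: 16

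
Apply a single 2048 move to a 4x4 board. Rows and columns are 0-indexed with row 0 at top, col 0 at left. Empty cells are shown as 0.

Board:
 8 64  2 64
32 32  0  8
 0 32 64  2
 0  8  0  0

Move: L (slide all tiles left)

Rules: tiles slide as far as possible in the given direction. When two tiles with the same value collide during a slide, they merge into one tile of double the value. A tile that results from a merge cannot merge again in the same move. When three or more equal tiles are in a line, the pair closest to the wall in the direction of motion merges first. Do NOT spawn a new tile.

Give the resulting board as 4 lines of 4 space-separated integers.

Slide left:
row 0: [8, 64, 2, 64] -> [8, 64, 2, 64]
row 1: [32, 32, 0, 8] -> [64, 8, 0, 0]
row 2: [0, 32, 64, 2] -> [32, 64, 2, 0]
row 3: [0, 8, 0, 0] -> [8, 0, 0, 0]

Answer:  8 64  2 64
64  8  0  0
32 64  2  0
 8  0  0  0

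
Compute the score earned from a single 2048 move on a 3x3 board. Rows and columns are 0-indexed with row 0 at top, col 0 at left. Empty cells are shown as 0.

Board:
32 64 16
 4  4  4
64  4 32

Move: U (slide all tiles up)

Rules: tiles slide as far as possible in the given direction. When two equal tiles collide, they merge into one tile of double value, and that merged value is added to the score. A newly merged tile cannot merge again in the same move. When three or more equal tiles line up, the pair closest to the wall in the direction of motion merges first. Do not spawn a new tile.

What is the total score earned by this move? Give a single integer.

Slide up:
col 0: [32, 4, 64] -> [32, 4, 64]  score +0 (running 0)
col 1: [64, 4, 4] -> [64, 8, 0]  score +8 (running 8)
col 2: [16, 4, 32] -> [16, 4, 32]  score +0 (running 8)
Board after move:
32 64 16
 4  8  4
64  0 32

Answer: 8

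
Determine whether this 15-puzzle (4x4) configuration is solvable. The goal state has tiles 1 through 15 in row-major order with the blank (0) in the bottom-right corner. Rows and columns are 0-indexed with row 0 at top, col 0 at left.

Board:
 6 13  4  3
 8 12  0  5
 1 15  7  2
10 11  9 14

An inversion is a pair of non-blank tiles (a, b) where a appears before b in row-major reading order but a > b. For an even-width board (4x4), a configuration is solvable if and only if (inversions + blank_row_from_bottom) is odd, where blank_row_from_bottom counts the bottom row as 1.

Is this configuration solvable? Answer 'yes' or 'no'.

Answer: no

Derivation:
Inversions: 43
Blank is in row 1 (0-indexed from top), which is row 3 counting from the bottom (bottom = 1).
43 + 3 = 46, which is even, so the puzzle is not solvable.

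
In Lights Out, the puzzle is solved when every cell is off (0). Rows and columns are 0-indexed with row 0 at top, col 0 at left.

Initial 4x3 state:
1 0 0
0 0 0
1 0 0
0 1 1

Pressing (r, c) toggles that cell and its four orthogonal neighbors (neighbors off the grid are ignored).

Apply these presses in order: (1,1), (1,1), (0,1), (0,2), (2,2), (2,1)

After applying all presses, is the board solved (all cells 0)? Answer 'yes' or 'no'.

Answer: yes

Derivation:
After press 1 at (1,1):
1 1 0
1 1 1
1 1 0
0 1 1

After press 2 at (1,1):
1 0 0
0 0 0
1 0 0
0 1 1

After press 3 at (0,1):
0 1 1
0 1 0
1 0 0
0 1 1

After press 4 at (0,2):
0 0 0
0 1 1
1 0 0
0 1 1

After press 5 at (2,2):
0 0 0
0 1 0
1 1 1
0 1 0

After press 6 at (2,1):
0 0 0
0 0 0
0 0 0
0 0 0

Lights still on: 0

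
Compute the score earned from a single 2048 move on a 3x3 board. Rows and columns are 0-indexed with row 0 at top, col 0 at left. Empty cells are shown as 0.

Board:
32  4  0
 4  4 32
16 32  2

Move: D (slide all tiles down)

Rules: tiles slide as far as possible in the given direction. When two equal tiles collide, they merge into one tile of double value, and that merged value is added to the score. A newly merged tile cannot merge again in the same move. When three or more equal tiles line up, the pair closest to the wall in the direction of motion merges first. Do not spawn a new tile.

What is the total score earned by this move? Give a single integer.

Slide down:
col 0: [32, 4, 16] -> [32, 4, 16]  score +0 (running 0)
col 1: [4, 4, 32] -> [0, 8, 32]  score +8 (running 8)
col 2: [0, 32, 2] -> [0, 32, 2]  score +0 (running 8)
Board after move:
32  0  0
 4  8 32
16 32  2

Answer: 8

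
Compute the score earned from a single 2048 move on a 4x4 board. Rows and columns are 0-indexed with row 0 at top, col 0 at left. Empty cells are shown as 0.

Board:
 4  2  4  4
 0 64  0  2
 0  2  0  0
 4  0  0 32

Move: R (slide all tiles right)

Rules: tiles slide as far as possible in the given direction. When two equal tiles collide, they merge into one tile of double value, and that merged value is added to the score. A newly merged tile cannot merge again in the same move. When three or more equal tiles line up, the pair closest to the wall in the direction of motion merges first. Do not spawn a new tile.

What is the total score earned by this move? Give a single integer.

Answer: 8

Derivation:
Slide right:
row 0: [4, 2, 4, 4] -> [0, 4, 2, 8]  score +8 (running 8)
row 1: [0, 64, 0, 2] -> [0, 0, 64, 2]  score +0 (running 8)
row 2: [0, 2, 0, 0] -> [0, 0, 0, 2]  score +0 (running 8)
row 3: [4, 0, 0, 32] -> [0, 0, 4, 32]  score +0 (running 8)
Board after move:
 0  4  2  8
 0  0 64  2
 0  0  0  2
 0  0  4 32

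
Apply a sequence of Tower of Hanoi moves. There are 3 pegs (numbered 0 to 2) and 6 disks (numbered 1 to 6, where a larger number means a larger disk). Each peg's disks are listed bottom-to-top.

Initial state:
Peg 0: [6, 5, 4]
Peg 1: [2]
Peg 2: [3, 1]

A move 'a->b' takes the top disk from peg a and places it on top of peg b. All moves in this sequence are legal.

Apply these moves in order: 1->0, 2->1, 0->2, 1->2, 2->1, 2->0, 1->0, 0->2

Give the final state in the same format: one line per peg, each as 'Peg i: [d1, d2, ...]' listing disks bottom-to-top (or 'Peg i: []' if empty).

After move 1 (1->0):
Peg 0: [6, 5, 4, 2]
Peg 1: []
Peg 2: [3, 1]

After move 2 (2->1):
Peg 0: [6, 5, 4, 2]
Peg 1: [1]
Peg 2: [3]

After move 3 (0->2):
Peg 0: [6, 5, 4]
Peg 1: [1]
Peg 2: [3, 2]

After move 4 (1->2):
Peg 0: [6, 5, 4]
Peg 1: []
Peg 2: [3, 2, 1]

After move 5 (2->1):
Peg 0: [6, 5, 4]
Peg 1: [1]
Peg 2: [3, 2]

After move 6 (2->0):
Peg 0: [6, 5, 4, 2]
Peg 1: [1]
Peg 2: [3]

After move 7 (1->0):
Peg 0: [6, 5, 4, 2, 1]
Peg 1: []
Peg 2: [3]

After move 8 (0->2):
Peg 0: [6, 5, 4, 2]
Peg 1: []
Peg 2: [3, 1]

Answer: Peg 0: [6, 5, 4, 2]
Peg 1: []
Peg 2: [3, 1]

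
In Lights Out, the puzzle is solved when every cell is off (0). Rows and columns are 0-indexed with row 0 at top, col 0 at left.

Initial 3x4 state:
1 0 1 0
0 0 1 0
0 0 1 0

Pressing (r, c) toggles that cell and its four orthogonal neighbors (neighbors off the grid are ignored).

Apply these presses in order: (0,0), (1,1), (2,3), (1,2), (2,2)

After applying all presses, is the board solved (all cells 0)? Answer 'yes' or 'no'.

Answer: yes

Derivation:
After press 1 at (0,0):
0 1 1 0
1 0 1 0
0 0 1 0

After press 2 at (1,1):
0 0 1 0
0 1 0 0
0 1 1 0

After press 3 at (2,3):
0 0 1 0
0 1 0 1
0 1 0 1

After press 4 at (1,2):
0 0 0 0
0 0 1 0
0 1 1 1

After press 5 at (2,2):
0 0 0 0
0 0 0 0
0 0 0 0

Lights still on: 0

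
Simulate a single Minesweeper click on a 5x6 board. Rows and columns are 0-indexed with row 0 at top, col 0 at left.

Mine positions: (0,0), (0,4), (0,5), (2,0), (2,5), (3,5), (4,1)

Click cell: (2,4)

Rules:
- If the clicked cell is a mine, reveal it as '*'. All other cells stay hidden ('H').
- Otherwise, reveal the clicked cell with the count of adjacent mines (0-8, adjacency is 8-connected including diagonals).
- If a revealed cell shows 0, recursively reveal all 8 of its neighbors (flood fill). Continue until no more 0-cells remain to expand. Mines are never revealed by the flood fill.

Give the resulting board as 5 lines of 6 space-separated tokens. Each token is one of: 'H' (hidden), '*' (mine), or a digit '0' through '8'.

H H H H H H
H H H H H H
H H H H 2 H
H H H H H H
H H H H H H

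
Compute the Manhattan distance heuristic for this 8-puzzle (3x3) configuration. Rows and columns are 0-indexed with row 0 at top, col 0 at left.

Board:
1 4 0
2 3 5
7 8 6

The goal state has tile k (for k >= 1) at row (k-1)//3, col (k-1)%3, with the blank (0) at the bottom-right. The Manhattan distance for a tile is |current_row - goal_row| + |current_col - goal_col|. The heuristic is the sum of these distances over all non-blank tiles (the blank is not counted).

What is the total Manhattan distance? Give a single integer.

Answer: 8

Derivation:
Tile 1: (0,0)->(0,0) = 0
Tile 4: (0,1)->(1,0) = 2
Tile 2: (1,0)->(0,1) = 2
Tile 3: (1,1)->(0,2) = 2
Tile 5: (1,2)->(1,1) = 1
Tile 7: (2,0)->(2,0) = 0
Tile 8: (2,1)->(2,1) = 0
Tile 6: (2,2)->(1,2) = 1
Sum: 0 + 2 + 2 + 2 + 1 + 0 + 0 + 1 = 8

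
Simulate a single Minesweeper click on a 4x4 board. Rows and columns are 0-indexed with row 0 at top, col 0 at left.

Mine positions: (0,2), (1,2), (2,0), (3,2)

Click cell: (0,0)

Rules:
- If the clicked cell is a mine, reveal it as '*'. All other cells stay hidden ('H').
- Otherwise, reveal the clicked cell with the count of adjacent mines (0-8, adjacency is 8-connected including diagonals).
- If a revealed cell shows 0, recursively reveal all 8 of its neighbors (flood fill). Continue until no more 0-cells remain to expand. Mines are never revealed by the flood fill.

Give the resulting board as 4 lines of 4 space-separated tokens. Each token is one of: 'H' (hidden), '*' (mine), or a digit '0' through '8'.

0 2 H H
1 3 H H
H H H H
H H H H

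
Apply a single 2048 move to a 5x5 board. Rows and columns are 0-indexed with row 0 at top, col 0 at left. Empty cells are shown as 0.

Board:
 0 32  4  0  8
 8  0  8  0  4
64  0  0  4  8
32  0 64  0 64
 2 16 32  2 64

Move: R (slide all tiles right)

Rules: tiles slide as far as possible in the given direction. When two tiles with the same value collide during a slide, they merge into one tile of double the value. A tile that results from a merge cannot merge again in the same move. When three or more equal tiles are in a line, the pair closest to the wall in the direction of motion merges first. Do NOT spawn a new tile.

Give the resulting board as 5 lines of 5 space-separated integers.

Slide right:
row 0: [0, 32, 4, 0, 8] -> [0, 0, 32, 4, 8]
row 1: [8, 0, 8, 0, 4] -> [0, 0, 0, 16, 4]
row 2: [64, 0, 0, 4, 8] -> [0, 0, 64, 4, 8]
row 3: [32, 0, 64, 0, 64] -> [0, 0, 0, 32, 128]
row 4: [2, 16, 32, 2, 64] -> [2, 16, 32, 2, 64]

Answer:   0   0  32   4   8
  0   0   0  16   4
  0   0  64   4   8
  0   0   0  32 128
  2  16  32   2  64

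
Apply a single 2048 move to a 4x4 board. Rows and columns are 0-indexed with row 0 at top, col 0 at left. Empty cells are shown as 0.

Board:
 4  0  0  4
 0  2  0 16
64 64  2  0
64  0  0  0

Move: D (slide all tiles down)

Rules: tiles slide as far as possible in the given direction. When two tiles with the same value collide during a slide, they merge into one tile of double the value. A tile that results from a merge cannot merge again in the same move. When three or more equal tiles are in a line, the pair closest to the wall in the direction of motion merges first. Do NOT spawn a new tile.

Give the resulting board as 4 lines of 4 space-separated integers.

Slide down:
col 0: [4, 0, 64, 64] -> [0, 0, 4, 128]
col 1: [0, 2, 64, 0] -> [0, 0, 2, 64]
col 2: [0, 0, 2, 0] -> [0, 0, 0, 2]
col 3: [4, 16, 0, 0] -> [0, 0, 4, 16]

Answer:   0   0   0   0
  0   0   0   0
  4   2   0   4
128  64   2  16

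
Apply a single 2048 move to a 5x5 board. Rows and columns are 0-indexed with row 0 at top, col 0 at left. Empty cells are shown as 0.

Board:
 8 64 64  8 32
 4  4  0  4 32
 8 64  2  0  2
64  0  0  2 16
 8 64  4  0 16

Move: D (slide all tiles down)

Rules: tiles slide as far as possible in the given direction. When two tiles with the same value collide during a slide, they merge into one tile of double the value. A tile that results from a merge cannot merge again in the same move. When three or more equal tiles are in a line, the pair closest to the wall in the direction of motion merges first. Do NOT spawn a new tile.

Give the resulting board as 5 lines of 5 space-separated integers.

Slide down:
col 0: [8, 4, 8, 64, 8] -> [8, 4, 8, 64, 8]
col 1: [64, 4, 64, 0, 64] -> [0, 0, 64, 4, 128]
col 2: [64, 0, 2, 0, 4] -> [0, 0, 64, 2, 4]
col 3: [8, 4, 0, 2, 0] -> [0, 0, 8, 4, 2]
col 4: [32, 32, 2, 16, 16] -> [0, 0, 64, 2, 32]

Answer:   8   0   0   0   0
  4   0   0   0   0
  8  64  64   8  64
 64   4   2   4   2
  8 128   4   2  32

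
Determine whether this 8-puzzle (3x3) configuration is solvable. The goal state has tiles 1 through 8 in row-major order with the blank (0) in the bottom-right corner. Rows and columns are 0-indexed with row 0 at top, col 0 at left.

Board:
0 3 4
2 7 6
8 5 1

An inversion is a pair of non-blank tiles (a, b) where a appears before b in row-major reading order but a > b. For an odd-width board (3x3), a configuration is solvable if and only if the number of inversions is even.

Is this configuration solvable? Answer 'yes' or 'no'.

Answer: no

Derivation:
Inversions (pairs i<j in row-major order where tile[i] > tile[j] > 0): 13
13 is odd, so the puzzle is not solvable.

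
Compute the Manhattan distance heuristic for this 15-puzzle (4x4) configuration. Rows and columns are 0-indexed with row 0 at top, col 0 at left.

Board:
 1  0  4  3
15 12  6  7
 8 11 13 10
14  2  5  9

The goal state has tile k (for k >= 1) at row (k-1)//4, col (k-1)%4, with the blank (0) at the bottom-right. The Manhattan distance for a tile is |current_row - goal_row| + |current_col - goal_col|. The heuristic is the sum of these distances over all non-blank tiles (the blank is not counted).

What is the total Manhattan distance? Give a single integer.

Answer: 33

Derivation:
Tile 1: at (0,0), goal (0,0), distance |0-0|+|0-0| = 0
Tile 4: at (0,2), goal (0,3), distance |0-0|+|2-3| = 1
Tile 3: at (0,3), goal (0,2), distance |0-0|+|3-2| = 1
Tile 15: at (1,0), goal (3,2), distance |1-3|+|0-2| = 4
Tile 12: at (1,1), goal (2,3), distance |1-2|+|1-3| = 3
Tile 6: at (1,2), goal (1,1), distance |1-1|+|2-1| = 1
Tile 7: at (1,3), goal (1,2), distance |1-1|+|3-2| = 1
Tile 8: at (2,0), goal (1,3), distance |2-1|+|0-3| = 4
Tile 11: at (2,1), goal (2,2), distance |2-2|+|1-2| = 1
Tile 13: at (2,2), goal (3,0), distance |2-3|+|2-0| = 3
Tile 10: at (2,3), goal (2,1), distance |2-2|+|3-1| = 2
Tile 14: at (3,0), goal (3,1), distance |3-3|+|0-1| = 1
Tile 2: at (3,1), goal (0,1), distance |3-0|+|1-1| = 3
Tile 5: at (3,2), goal (1,0), distance |3-1|+|2-0| = 4
Tile 9: at (3,3), goal (2,0), distance |3-2|+|3-0| = 4
Sum: 0 + 1 + 1 + 4 + 3 + 1 + 1 + 4 + 1 + 3 + 2 + 1 + 3 + 4 + 4 = 33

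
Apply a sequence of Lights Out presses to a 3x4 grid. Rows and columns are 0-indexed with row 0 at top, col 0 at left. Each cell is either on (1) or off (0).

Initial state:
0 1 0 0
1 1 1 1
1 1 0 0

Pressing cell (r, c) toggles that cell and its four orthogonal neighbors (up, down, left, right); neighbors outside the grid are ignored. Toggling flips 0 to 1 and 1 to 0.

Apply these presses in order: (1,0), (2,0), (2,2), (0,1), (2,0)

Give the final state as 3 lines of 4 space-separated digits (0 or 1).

Answer: 0 0 1 0
0 1 0 1
0 0 1 1

Derivation:
After press 1 at (1,0):
1 1 0 0
0 0 1 1
0 1 0 0

After press 2 at (2,0):
1 1 0 0
1 0 1 1
1 0 0 0

After press 3 at (2,2):
1 1 0 0
1 0 0 1
1 1 1 1

After press 4 at (0,1):
0 0 1 0
1 1 0 1
1 1 1 1

After press 5 at (2,0):
0 0 1 0
0 1 0 1
0 0 1 1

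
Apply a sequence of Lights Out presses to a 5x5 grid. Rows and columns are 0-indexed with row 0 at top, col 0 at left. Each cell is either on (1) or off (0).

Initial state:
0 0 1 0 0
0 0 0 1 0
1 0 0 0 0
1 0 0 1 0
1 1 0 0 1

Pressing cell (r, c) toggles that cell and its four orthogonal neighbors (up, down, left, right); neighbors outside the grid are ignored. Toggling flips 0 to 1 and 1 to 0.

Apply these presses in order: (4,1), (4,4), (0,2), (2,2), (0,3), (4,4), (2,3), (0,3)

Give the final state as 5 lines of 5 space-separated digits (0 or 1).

After press 1 at (4,1):
0 0 1 0 0
0 0 0 1 0
1 0 0 0 0
1 1 0 1 0
0 0 1 0 1

After press 2 at (4,4):
0 0 1 0 0
0 0 0 1 0
1 0 0 0 0
1 1 0 1 1
0 0 1 1 0

After press 3 at (0,2):
0 1 0 1 0
0 0 1 1 0
1 0 0 0 0
1 1 0 1 1
0 0 1 1 0

After press 4 at (2,2):
0 1 0 1 0
0 0 0 1 0
1 1 1 1 0
1 1 1 1 1
0 0 1 1 0

After press 5 at (0,3):
0 1 1 0 1
0 0 0 0 0
1 1 1 1 0
1 1 1 1 1
0 0 1 1 0

After press 6 at (4,4):
0 1 1 0 1
0 0 0 0 0
1 1 1 1 0
1 1 1 1 0
0 0 1 0 1

After press 7 at (2,3):
0 1 1 0 1
0 0 0 1 0
1 1 0 0 1
1 1 1 0 0
0 0 1 0 1

After press 8 at (0,3):
0 1 0 1 0
0 0 0 0 0
1 1 0 0 1
1 1 1 0 0
0 0 1 0 1

Answer: 0 1 0 1 0
0 0 0 0 0
1 1 0 0 1
1 1 1 0 0
0 0 1 0 1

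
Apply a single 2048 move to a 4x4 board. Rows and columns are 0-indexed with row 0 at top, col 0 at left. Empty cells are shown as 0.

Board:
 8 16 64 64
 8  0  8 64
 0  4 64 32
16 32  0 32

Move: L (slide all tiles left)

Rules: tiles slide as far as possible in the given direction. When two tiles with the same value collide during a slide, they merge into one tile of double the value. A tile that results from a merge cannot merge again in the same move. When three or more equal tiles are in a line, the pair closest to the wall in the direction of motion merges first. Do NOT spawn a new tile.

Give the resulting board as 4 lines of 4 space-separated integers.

Slide left:
row 0: [8, 16, 64, 64] -> [8, 16, 128, 0]
row 1: [8, 0, 8, 64] -> [16, 64, 0, 0]
row 2: [0, 4, 64, 32] -> [4, 64, 32, 0]
row 3: [16, 32, 0, 32] -> [16, 64, 0, 0]

Answer:   8  16 128   0
 16  64   0   0
  4  64  32   0
 16  64   0   0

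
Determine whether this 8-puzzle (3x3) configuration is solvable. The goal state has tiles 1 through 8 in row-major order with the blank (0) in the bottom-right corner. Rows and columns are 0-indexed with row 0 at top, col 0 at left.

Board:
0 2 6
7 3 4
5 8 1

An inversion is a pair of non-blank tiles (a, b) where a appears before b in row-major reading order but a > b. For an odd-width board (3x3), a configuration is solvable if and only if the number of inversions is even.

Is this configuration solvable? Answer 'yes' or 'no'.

Inversions (pairs i<j in row-major order where tile[i] > tile[j] > 0): 13
13 is odd, so the puzzle is not solvable.

Answer: no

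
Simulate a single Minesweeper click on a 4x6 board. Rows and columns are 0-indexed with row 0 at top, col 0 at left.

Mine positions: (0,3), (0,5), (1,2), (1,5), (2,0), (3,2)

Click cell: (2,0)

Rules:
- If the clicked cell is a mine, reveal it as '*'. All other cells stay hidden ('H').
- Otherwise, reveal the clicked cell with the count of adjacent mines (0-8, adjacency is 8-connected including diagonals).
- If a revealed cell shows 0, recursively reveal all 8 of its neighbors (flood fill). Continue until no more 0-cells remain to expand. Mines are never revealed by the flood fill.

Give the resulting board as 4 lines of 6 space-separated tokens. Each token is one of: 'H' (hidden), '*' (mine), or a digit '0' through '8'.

H H H H H H
H H H H H H
* H H H H H
H H H H H H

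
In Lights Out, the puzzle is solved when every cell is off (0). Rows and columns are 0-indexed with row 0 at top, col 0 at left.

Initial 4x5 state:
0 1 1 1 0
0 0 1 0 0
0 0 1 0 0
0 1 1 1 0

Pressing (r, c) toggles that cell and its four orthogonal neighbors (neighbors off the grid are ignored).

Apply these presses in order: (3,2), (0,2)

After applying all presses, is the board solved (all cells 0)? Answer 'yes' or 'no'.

Answer: yes

Derivation:
After press 1 at (3,2):
0 1 1 1 0
0 0 1 0 0
0 0 0 0 0
0 0 0 0 0

After press 2 at (0,2):
0 0 0 0 0
0 0 0 0 0
0 0 0 0 0
0 0 0 0 0

Lights still on: 0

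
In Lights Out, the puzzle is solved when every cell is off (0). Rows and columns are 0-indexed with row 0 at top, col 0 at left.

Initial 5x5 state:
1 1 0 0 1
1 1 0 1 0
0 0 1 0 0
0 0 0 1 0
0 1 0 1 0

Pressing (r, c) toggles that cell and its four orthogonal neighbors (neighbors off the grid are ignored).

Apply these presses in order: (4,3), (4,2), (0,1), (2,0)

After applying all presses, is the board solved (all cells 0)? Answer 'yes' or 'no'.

After press 1 at (4,3):
1 1 0 0 1
1 1 0 1 0
0 0 1 0 0
0 0 0 0 0
0 1 1 0 1

After press 2 at (4,2):
1 1 0 0 1
1 1 0 1 0
0 0 1 0 0
0 0 1 0 0
0 0 0 1 1

After press 3 at (0,1):
0 0 1 0 1
1 0 0 1 0
0 0 1 0 0
0 0 1 0 0
0 0 0 1 1

After press 4 at (2,0):
0 0 1 0 1
0 0 0 1 0
1 1 1 0 0
1 0 1 0 0
0 0 0 1 1

Lights still on: 10

Answer: no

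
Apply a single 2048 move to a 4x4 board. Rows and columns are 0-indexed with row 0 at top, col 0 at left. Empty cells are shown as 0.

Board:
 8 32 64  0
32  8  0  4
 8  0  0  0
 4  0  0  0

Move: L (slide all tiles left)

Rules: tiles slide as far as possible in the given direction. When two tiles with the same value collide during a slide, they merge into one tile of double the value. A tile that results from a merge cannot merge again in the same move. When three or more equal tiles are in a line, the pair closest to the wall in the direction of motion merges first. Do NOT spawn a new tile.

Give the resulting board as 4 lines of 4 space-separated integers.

Slide left:
row 0: [8, 32, 64, 0] -> [8, 32, 64, 0]
row 1: [32, 8, 0, 4] -> [32, 8, 4, 0]
row 2: [8, 0, 0, 0] -> [8, 0, 0, 0]
row 3: [4, 0, 0, 0] -> [4, 0, 0, 0]

Answer:  8 32 64  0
32  8  4  0
 8  0  0  0
 4  0  0  0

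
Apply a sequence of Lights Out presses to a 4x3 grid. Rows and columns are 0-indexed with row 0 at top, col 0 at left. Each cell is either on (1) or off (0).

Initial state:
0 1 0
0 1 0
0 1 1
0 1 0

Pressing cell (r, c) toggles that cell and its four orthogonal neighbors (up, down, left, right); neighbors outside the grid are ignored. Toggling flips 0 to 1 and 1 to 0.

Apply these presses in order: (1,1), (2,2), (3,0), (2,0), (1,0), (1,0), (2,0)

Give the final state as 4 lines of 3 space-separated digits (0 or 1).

Answer: 0 0 0
1 0 0
1 1 0
1 0 1

Derivation:
After press 1 at (1,1):
0 0 0
1 0 1
0 0 1
0 1 0

After press 2 at (2,2):
0 0 0
1 0 0
0 1 0
0 1 1

After press 3 at (3,0):
0 0 0
1 0 0
1 1 0
1 0 1

After press 4 at (2,0):
0 0 0
0 0 0
0 0 0
0 0 1

After press 5 at (1,0):
1 0 0
1 1 0
1 0 0
0 0 1

After press 6 at (1,0):
0 0 0
0 0 0
0 0 0
0 0 1

After press 7 at (2,0):
0 0 0
1 0 0
1 1 0
1 0 1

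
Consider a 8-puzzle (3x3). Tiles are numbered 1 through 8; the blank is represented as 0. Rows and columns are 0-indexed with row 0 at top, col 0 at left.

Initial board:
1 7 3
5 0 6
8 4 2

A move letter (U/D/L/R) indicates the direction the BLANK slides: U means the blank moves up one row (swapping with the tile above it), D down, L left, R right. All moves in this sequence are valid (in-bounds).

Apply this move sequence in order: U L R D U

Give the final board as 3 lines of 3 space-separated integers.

After move 1 (U):
1 0 3
5 7 6
8 4 2

After move 2 (L):
0 1 3
5 7 6
8 4 2

After move 3 (R):
1 0 3
5 7 6
8 4 2

After move 4 (D):
1 7 3
5 0 6
8 4 2

After move 5 (U):
1 0 3
5 7 6
8 4 2

Answer: 1 0 3
5 7 6
8 4 2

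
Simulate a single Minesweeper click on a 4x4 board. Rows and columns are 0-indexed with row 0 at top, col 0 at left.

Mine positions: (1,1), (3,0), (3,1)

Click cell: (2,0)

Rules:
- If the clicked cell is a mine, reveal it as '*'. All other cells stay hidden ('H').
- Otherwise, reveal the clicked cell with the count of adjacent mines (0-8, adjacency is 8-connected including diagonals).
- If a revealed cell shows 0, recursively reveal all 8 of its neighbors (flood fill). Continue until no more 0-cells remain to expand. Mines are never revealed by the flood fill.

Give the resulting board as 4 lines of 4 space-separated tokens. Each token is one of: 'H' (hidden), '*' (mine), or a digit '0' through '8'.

H H H H
H H H H
3 H H H
H H H H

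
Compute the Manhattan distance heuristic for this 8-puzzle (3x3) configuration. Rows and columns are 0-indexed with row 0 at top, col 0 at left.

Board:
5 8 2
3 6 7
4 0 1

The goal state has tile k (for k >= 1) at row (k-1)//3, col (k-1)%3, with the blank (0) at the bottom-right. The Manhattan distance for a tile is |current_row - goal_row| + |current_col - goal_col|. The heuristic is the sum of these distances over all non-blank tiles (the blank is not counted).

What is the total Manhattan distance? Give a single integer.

Answer: 17

Derivation:
Tile 5: at (0,0), goal (1,1), distance |0-1|+|0-1| = 2
Tile 8: at (0,1), goal (2,1), distance |0-2|+|1-1| = 2
Tile 2: at (0,2), goal (0,1), distance |0-0|+|2-1| = 1
Tile 3: at (1,0), goal (0,2), distance |1-0|+|0-2| = 3
Tile 6: at (1,1), goal (1,2), distance |1-1|+|1-2| = 1
Tile 7: at (1,2), goal (2,0), distance |1-2|+|2-0| = 3
Tile 4: at (2,0), goal (1,0), distance |2-1|+|0-0| = 1
Tile 1: at (2,2), goal (0,0), distance |2-0|+|2-0| = 4
Sum: 2 + 2 + 1 + 3 + 1 + 3 + 1 + 4 = 17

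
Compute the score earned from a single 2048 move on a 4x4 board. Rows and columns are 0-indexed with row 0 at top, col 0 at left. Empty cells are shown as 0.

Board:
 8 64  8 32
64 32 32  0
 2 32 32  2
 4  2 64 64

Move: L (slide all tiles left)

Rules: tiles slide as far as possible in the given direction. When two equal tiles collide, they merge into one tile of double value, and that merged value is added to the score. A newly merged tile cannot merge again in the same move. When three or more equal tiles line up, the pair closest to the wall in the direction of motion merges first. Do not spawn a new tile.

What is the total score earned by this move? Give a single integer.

Answer: 256

Derivation:
Slide left:
row 0: [8, 64, 8, 32] -> [8, 64, 8, 32]  score +0 (running 0)
row 1: [64, 32, 32, 0] -> [64, 64, 0, 0]  score +64 (running 64)
row 2: [2, 32, 32, 2] -> [2, 64, 2, 0]  score +64 (running 128)
row 3: [4, 2, 64, 64] -> [4, 2, 128, 0]  score +128 (running 256)
Board after move:
  8  64   8  32
 64  64   0   0
  2  64   2   0
  4   2 128   0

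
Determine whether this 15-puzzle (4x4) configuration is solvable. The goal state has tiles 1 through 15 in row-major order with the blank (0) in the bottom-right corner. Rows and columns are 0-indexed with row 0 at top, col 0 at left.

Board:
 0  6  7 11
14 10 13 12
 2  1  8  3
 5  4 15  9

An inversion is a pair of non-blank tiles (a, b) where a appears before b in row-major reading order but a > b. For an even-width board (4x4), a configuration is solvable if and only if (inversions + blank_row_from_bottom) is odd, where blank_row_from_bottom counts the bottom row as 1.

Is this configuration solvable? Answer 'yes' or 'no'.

Answer: no

Derivation:
Inversions: 56
Blank is in row 0 (0-indexed from top), which is row 4 counting from the bottom (bottom = 1).
56 + 4 = 60, which is even, so the puzzle is not solvable.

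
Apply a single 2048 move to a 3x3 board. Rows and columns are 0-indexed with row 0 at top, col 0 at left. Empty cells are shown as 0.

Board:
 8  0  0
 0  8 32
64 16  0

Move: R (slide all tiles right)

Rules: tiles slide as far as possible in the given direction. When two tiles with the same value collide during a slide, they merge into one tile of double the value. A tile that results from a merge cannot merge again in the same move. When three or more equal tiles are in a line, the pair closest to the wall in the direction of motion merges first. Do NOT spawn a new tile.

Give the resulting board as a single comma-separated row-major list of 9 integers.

Answer: 0, 0, 8, 0, 8, 32, 0, 64, 16

Derivation:
Slide right:
row 0: [8, 0, 0] -> [0, 0, 8]
row 1: [0, 8, 32] -> [0, 8, 32]
row 2: [64, 16, 0] -> [0, 64, 16]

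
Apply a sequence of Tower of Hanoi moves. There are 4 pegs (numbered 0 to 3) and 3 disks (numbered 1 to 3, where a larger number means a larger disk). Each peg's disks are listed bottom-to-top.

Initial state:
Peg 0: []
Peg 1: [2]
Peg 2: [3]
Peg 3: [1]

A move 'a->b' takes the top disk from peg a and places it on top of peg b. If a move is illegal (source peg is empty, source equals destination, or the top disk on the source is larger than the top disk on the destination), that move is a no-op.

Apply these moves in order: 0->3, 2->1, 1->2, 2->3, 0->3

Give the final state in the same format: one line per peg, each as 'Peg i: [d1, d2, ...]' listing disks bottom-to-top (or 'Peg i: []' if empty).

Answer: Peg 0: []
Peg 1: []
Peg 2: [3, 2]
Peg 3: [1]

Derivation:
After move 1 (0->3):
Peg 0: []
Peg 1: [2]
Peg 2: [3]
Peg 3: [1]

After move 2 (2->1):
Peg 0: []
Peg 1: [2]
Peg 2: [3]
Peg 3: [1]

After move 3 (1->2):
Peg 0: []
Peg 1: []
Peg 2: [3, 2]
Peg 3: [1]

After move 4 (2->3):
Peg 0: []
Peg 1: []
Peg 2: [3, 2]
Peg 3: [1]

After move 5 (0->3):
Peg 0: []
Peg 1: []
Peg 2: [3, 2]
Peg 3: [1]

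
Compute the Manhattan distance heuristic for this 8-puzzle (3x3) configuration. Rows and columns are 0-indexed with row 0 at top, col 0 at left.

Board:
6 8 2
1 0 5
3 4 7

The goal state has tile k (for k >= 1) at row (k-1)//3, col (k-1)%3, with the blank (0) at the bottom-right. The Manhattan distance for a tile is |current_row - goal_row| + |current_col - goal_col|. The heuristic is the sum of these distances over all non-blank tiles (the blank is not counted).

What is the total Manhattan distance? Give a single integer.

Tile 6: at (0,0), goal (1,2), distance |0-1|+|0-2| = 3
Tile 8: at (0,1), goal (2,1), distance |0-2|+|1-1| = 2
Tile 2: at (0,2), goal (0,1), distance |0-0|+|2-1| = 1
Tile 1: at (1,0), goal (0,0), distance |1-0|+|0-0| = 1
Tile 5: at (1,2), goal (1,1), distance |1-1|+|2-1| = 1
Tile 3: at (2,0), goal (0,2), distance |2-0|+|0-2| = 4
Tile 4: at (2,1), goal (1,0), distance |2-1|+|1-0| = 2
Tile 7: at (2,2), goal (2,0), distance |2-2|+|2-0| = 2
Sum: 3 + 2 + 1 + 1 + 1 + 4 + 2 + 2 = 16

Answer: 16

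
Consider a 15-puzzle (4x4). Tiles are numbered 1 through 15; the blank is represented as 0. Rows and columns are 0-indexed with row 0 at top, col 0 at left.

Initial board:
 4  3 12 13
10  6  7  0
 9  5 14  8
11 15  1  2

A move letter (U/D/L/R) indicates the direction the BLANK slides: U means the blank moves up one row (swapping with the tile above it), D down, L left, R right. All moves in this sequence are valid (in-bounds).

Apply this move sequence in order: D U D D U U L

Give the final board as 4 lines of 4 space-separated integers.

Answer:  4  3 12 13
10  6  0  7
 9  5 14  8
11 15  1  2

Derivation:
After move 1 (D):
 4  3 12 13
10  6  7  8
 9  5 14  0
11 15  1  2

After move 2 (U):
 4  3 12 13
10  6  7  0
 9  5 14  8
11 15  1  2

After move 3 (D):
 4  3 12 13
10  6  7  8
 9  5 14  0
11 15  1  2

After move 4 (D):
 4  3 12 13
10  6  7  8
 9  5 14  2
11 15  1  0

After move 5 (U):
 4  3 12 13
10  6  7  8
 9  5 14  0
11 15  1  2

After move 6 (U):
 4  3 12 13
10  6  7  0
 9  5 14  8
11 15  1  2

After move 7 (L):
 4  3 12 13
10  6  0  7
 9  5 14  8
11 15  1  2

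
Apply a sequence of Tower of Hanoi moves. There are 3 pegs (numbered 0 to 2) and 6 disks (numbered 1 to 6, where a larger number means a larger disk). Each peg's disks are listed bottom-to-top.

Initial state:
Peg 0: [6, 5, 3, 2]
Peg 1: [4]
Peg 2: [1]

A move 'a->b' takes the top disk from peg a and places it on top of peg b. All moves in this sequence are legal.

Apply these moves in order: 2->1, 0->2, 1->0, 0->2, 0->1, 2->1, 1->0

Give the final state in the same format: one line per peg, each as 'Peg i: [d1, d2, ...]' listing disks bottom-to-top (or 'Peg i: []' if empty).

After move 1 (2->1):
Peg 0: [6, 5, 3, 2]
Peg 1: [4, 1]
Peg 2: []

After move 2 (0->2):
Peg 0: [6, 5, 3]
Peg 1: [4, 1]
Peg 2: [2]

After move 3 (1->0):
Peg 0: [6, 5, 3, 1]
Peg 1: [4]
Peg 2: [2]

After move 4 (0->2):
Peg 0: [6, 5, 3]
Peg 1: [4]
Peg 2: [2, 1]

After move 5 (0->1):
Peg 0: [6, 5]
Peg 1: [4, 3]
Peg 2: [2, 1]

After move 6 (2->1):
Peg 0: [6, 5]
Peg 1: [4, 3, 1]
Peg 2: [2]

After move 7 (1->0):
Peg 0: [6, 5, 1]
Peg 1: [4, 3]
Peg 2: [2]

Answer: Peg 0: [6, 5, 1]
Peg 1: [4, 3]
Peg 2: [2]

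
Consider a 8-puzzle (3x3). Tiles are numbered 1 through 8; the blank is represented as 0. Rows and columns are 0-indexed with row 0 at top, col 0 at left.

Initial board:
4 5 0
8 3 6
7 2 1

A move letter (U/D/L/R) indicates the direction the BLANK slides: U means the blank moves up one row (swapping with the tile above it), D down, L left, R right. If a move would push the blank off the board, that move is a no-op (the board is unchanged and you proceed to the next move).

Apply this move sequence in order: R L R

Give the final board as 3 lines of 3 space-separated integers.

After move 1 (R):
4 5 0
8 3 6
7 2 1

After move 2 (L):
4 0 5
8 3 6
7 2 1

After move 3 (R):
4 5 0
8 3 6
7 2 1

Answer: 4 5 0
8 3 6
7 2 1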